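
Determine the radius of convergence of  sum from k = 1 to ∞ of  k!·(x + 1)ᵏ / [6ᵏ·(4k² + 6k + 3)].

R = 0

The ratio of consecutive coefficients is (k+1) · 1/6 · (4k² + 6k + 3)/(4(k+1)² + 6(k+1) + 3) → ∞.
The ratio grows without bound, so the series diverges whenever (x + 1) ≠ 0; it converges only at x = -1. R = 0.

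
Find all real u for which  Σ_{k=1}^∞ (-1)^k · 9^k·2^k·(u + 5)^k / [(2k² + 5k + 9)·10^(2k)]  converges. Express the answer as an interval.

[-95/9, 5/9]

Ratio test: |a_{k+1}/a_k| = [(2k² + 5k + 9)/(2(k+1)² + 5(k+1) + 9)] · 9·2/100 → 9/50 as k → ∞.
The series converges when 9/50 · |u + 5| < 1, giving R = 50/9.
When u = 5/9, the series is dominated by a constant times Σ 1/k², which converges (p = 2 > 1).
Endpoint u = -95/9: the series is dominated by a constant times Σ 1/k², which converges (p = 2 > 1).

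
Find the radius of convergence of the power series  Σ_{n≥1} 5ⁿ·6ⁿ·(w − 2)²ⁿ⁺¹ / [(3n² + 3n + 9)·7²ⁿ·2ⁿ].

R = 7√15/15

Apply the ratio test: |a_{n+1}| / |a_n| = [(3n² + 3n + 9)/(3(n+1)² + 3(n+1) + 9)] · 5·6/(49·2), which tends to 15/49 as n → ∞.
Successive powers of (w − 2) differ by 2, so the series converges when |w − 2|² · 15/49 < 1, i.e. |w − 2| < √(49/15). So R = 7√15/15.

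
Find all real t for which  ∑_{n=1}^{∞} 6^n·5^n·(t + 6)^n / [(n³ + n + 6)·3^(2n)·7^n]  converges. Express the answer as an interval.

[-81/10, -39/10]

Ratio test: |a_{n+1}/a_n| = [(n³ + n + 6)/((n+1)³ + (n+1) + 6)] · 6·5/(9·7) → 10/21 as n → ∞.
Convergence for |t + 6| · 10/21 < 1, i.e. |t + 6| < 21/10. So R = 21/10.
When t = -39/10, absolute convergence follows by limit comparison with Σ 1/n³.
Endpoint t = -81/10: the series is dominated by a constant times Σ 1/n³, which converges (p = 3 > 1).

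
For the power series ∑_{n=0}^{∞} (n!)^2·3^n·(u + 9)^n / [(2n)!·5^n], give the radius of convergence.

Ratio test: |a_{n+1}/a_n| = (n+1)²/[(2n+1)·(2n+2)] · 3/5 → 3/20 as n → ∞.
Hence the series converges for |u + 9| < 1/(3/20) = 20/3, so the radius of convergence is 20/3.

R = 20/3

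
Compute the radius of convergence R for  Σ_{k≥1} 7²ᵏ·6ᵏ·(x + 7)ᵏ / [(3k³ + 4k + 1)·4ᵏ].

By the ratio test, |a_{k+1}/a_k| = [(3k³ + 4k + 1)/(3(k+1)³ + 4(k+1) + 1)] · 49·6/4 → 147/2.
Convergence for |x + 7| · 147/2 < 1, i.e. |x + 7| < 2/147. So R = 2/147.

R = 2/147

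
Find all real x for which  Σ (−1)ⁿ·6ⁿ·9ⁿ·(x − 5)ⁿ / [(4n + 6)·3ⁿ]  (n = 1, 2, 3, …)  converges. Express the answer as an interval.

Ratio test: |a_{n+1}/a_n| = [(4n + 6)/(4(n+1) + 6)] · 6·9/3 → 18 as n → ∞.
Hence the series converges for |x − 5| < 1/(18) = 1/18, so the radius of convergence is 1/18.
Check x = 91/18: an alternating series whose terms decrease to 0 in absolute value, so it converges by the Leibniz criterion.
When x = 89/18, the terms are asymptotic to a nonzero constant times 1/n, so the series diverges by limit comparison with Σ 1/n.

(89/18, 91/18]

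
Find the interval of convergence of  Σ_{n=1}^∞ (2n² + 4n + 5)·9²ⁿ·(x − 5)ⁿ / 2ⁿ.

(403/81, 407/81)

Apply the ratio test: |a_{n+1}| / |a_n| = [(2(n+1)² + 4(n+1) + 5)/(2n² + 4n + 5)] · 81/2, which tends to 81/2 as n → ∞.
Convergence for |x − 5| · 81/2 < 1, i.e. |x − 5| < 2/81. So R = 2/81.
Endpoint x = 407/81: the n-th term does not approach 0; divergence by the term test.
When x = 403/81, the terms have absolute value of order n², which does not tend to 0, so the series diverges by the divergence test.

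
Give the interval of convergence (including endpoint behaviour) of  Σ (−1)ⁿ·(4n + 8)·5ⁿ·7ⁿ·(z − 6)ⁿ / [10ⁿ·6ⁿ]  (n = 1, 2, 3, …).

(30/7, 54/7)

By the ratio test, |a_{n+1}/a_n| = [(4(n+1) + 8)/(4n + 8)] · 5·7/(10·6) → 7/12.
Thus R = 1/(7/12) = 12/7.
At z = 54/7: the terms do not tend to 0, so the series diverges.
Endpoint z = 30/7: the n-th term does not approach 0; divergence by the term test.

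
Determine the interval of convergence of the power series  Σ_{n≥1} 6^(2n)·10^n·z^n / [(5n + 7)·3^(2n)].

[-1/40, 1/40)

Apply the ratio test: |a_{n+1}| / |a_n| = [(5n + 7)/(5(n+1) + 7)] · 36·10/9, which tends to 40 as n → ∞.
Thus R = 1/(40) = 1/40.
Check z = 1/40: the terms are asymptotic to a nonzero constant times 1/n, so the series diverges by limit comparison with Σ 1/n.
When z = -1/40, convergence follows from the alternating series test (terms decrease monotonically to 0).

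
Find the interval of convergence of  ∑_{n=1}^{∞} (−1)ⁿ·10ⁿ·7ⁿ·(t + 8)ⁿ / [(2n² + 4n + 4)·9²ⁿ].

[-641/70, -479/70]

Apply the ratio test: |a_{n+1}| / |a_n| = [(2n² + 4n + 4)/(2(n+1)² + 4(n+1) + 4)] · 10·7/81, which tends to 70/81 as n → ∞.
Hence the series converges for |t + 8| < 1/(70/81) = 81/70, so the radius of convergence is 81/70.
At t = -479/70: absolute convergence follows by limit comparison with Σ 1/n².
Endpoint t = -641/70: the terms are on the order of 1/n², so the series converges absolutely by comparison with the p-series (p = 2 > 1).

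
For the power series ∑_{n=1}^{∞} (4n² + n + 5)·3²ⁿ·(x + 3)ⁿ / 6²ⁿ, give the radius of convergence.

R = 4

The ratio of consecutive coefficients is [(4(n+1)² + (n+1) + 5)/(4n² + n + 5)] · 9/36 → 1/4.
Convergence for |x + 3| · 1/4 < 1, i.e. |x + 3| < 4. So R = 4.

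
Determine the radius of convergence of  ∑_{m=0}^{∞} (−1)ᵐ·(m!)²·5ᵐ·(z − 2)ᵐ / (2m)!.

Ratio test: |a_{m+1}/a_m| = (m+1)²/[(2m+1)·(2m+2)] · 5 → 5/4 as m → ∞.
Thus R = 1/(5/4) = 4/5.

R = 4/5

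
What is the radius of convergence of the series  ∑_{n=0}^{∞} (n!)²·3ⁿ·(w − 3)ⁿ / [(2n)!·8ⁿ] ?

R = 32/3

The ratio of consecutive coefficients is (n+1)²/[(2n+1)·(2n+2)] · 3/8 → 3/32.
Thus R = 1/(3/32) = 32/3.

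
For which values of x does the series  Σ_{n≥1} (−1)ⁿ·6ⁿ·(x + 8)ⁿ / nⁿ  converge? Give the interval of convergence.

(−∞, ∞)

By the Cauchy root test, |a_n|^(1/n) = 6/n → 0.
The limit is 0 for every x, so R = ∞.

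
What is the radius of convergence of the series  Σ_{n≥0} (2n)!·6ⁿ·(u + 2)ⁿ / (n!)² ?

R = 1/24

The ratio of consecutive coefficients is (2n+1)·(2n+2)/(n+1)² · 6 → 24.
Hence the series converges for |u + 2| < 1/(24) = 1/24, so the radius of convergence is 1/24.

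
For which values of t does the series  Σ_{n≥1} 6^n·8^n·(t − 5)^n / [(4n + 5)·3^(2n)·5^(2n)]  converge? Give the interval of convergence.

Ratio test: |a_{n+1}/a_n| = [(4n + 5)/(4(n+1) + 5)] · 6·8/(9·25) → 16/75 as n → ∞.
Thus R = 1/(16/75) = 75/16.
Endpoint t = 155/16: the terms are asymptotic to a nonzero constant times 1/n, so the series diverges by limit comparison with Σ 1/n.
Endpoint t = 5/16: an alternating series whose terms decrease to 0 in absolute value, so it converges by the Leibniz criterion.

[5/16, 155/16)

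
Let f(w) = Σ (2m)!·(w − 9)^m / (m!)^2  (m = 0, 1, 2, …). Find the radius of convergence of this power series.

Ratio test: |a_{m+1}/a_m| = (2m+1)·(2m+2)/(m+1)² → 4 as m → ∞.
Thus R = 1/(4) = 1/4.

R = 1/4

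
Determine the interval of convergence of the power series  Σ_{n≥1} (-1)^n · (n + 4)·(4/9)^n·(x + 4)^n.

(-25/4, -7/4)

Apply the ratio test: |a_{n+1}| / |a_n| = [((n+1) + 4)/(n + 4)] · 4/9, which tends to 4/9 as n → ∞.
Thus R = 1/(4/9) = 9/4.
When x = -7/4, the terms have absolute value of order n, which does not tend to 0, so the series diverges by the divergence test.
Check x = -25/4: the terms have absolute value of order n, which does not tend to 0, so the series diverges by the divergence test.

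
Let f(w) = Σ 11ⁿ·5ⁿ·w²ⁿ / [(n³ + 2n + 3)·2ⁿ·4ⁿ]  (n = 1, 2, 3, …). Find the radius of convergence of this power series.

R = 2√110/55

Apply the ratio test: |a_{n+1}| / |a_n| = [(n³ + 2n + 3)/((n+1)³ + 2(n+1) + 3)] · 11·5/(2·4), which tends to 55/8 as n → ∞.
Successive powers of w differ by 2, so the series converges when |w|² · 55/8 < 1, i.e. |w| < √(8/55). So R = 2√110/55.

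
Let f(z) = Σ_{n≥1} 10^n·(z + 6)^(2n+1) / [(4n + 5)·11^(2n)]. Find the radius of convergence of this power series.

R = 11√10/10

By the ratio test, |a_{n+1}/a_n| = [(4n + 5)/(4(n+1) + 5)] · 10/121 → 10/121.
Successive powers of (z + 6) differ by 2, so the series converges when |z + 6|² · 10/121 < 1, i.e. |z + 6| < √(121/10). So R = 11√10/10.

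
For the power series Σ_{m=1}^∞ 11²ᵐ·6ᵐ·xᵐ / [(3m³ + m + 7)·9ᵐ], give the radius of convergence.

The ratio of consecutive coefficients is [(3m³ + m + 7)/(3(m+1)³ + (m+1) + 7)] · 121·6/9 → 242/3.
Hence the series converges for |x| < 1/(242/3) = 3/242, so the radius of convergence is 3/242.

R = 3/242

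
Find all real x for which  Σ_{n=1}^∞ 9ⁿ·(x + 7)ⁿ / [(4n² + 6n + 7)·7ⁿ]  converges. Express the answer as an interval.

Apply the ratio test: |a_{n+1}| / |a_n| = [(4n² + 6n + 7)/(4(n+1)² + 6(n+1) + 7)] · 9/7, which tends to 9/7 as n → ∞.
Thus R = 1/(9/7) = 7/9.
At x = -56/9: absolute convergence follows by limit comparison with Σ 1/n².
Check x = -70/9: absolute convergence follows by limit comparison with Σ 1/n².

[-70/9, -56/9]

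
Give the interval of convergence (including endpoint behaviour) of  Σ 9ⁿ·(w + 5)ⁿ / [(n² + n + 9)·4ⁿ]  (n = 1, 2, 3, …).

Apply the ratio test: |a_{n+1}| / |a_n| = [(n² + n + 9)/((n+1)² + (n+1) + 9)] · 9/4, which tends to 9/4 as n → ∞.
Thus R = 1/(9/4) = 4/9.
At w = -41/9: the series is dominated by a constant times Σ 1/n², which converges (p = 2 > 1).
Check w = -49/9: absolute convergence follows by limit comparison with Σ 1/n².

[-49/9, -41/9]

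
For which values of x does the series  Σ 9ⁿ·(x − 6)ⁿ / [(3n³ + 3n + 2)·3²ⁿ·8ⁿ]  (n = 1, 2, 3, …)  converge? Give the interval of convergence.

[-2, 14]

The ratio of consecutive coefficients is [(3n³ + 3n + 2)/(3(n+1)³ + 3(n+1) + 2)] · 9/(9·8) → 1/8.
Hence the series converges for |x − 6| < 1/(1/8) = 8, so the radius of convergence is 8.
When x = 14, the terms are on the order of 1/n³, so the series converges absolutely by comparison with the p-series (p = 3 > 1).
At x = -2: absolute convergence follows by limit comparison with Σ 1/n³.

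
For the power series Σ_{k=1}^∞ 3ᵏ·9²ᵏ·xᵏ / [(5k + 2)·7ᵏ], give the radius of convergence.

The ratio of consecutive coefficients is [(5k + 2)/(5(k+1) + 2)] · 3·81/7 → 243/7.
Hence the series converges for |x| < 1/(243/7) = 7/243, so the radius of convergence is 7/243.

R = 7/243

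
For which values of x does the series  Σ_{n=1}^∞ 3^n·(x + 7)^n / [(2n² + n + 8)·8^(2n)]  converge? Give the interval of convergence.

The ratio of consecutive coefficients is [(2n² + n + 8)/(2(n+1)² + (n+1) + 8)] · 3/64 → 3/64.
Thus R = 1/(3/64) = 64/3.
When x = 43/3, absolute convergence follows by limit comparison with Σ 1/n².
Endpoint x = -85/3: the terms are on the order of 1/n², so the series converges absolutely by comparison with the p-series (p = 2 > 1).

[-85/3, 43/3]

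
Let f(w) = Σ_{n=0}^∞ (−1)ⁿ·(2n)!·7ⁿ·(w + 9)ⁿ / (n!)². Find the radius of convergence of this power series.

R = 1/28

Ratio test: |a_{n+1}/a_n| = (2n+1)·(2n+2)/(n+1)² · 7 → 28 as n → ∞.
Convergence for |w + 9| · 28 < 1, i.e. |w + 9| < 1/28. So R = 1/28.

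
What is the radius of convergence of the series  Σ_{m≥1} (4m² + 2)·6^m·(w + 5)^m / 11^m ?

The ratio of consecutive coefficients is [(4(m+1)² + 2)/(4m² + 2)] · 6/11 → 6/11.
The series converges when 6/11 · |w + 5| < 1, giving R = 11/6.

R = 11/6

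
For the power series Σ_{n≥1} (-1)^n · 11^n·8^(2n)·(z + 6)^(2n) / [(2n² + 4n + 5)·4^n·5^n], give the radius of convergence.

Ratio test: |a_{n+1}/a_n| = [(2n² + 4n + 5)/(2(n+1)² + 4(n+1) + 5)] · 11·64/(4·5) → 176/5 as n → ∞.
Successive powers of (z + 6) differ by 2, so the series converges when |z + 6|² · 176/5 < 1, i.e. |z + 6| < √(5/176). So R = √55/44.

R = √55/44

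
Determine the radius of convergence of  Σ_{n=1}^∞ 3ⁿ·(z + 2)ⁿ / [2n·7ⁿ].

R = 7/3

By the ratio test, |a_{n+1}/a_n| = [2n/2(n+1)] · 3/7 → 3/7.
Hence the series converges for |z + 2| < 1/(3/7) = 7/3, so the radius of convergence is 7/3.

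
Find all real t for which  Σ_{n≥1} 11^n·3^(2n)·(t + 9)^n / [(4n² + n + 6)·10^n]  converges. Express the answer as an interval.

Ratio test: |a_{n+1}/a_n| = [(4n² + n + 6)/(4(n+1)² + (n+1) + 6)] · 11·9/10 → 99/10 as n → ∞.
Hence the series converges for |t + 9| < 1/(99/10) = 10/99, so the radius of convergence is 10/99.
At t = -881/99: the series is dominated by a constant times Σ 1/n², which converges (p = 2 > 1).
Endpoint t = -901/99: absolute convergence follows by limit comparison with Σ 1/n².

[-901/99, -881/99]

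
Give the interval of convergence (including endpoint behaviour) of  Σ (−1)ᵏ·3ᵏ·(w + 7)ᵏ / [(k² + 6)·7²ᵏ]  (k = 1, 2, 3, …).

Apply the ratio test: |a_{k+1}| / |a_k| = [(k² + 6)/((k+1)² + 6)] · 3/49, which tends to 3/49 as k → ∞.
Hence the series converges for |w + 7| < 1/(3/49) = 49/3, so the radius of convergence is 49/3.
Check w = 28/3: the series is dominated by a constant times Σ 1/k², which converges (p = 2 > 1).
Check w = -70/3: absolute convergence follows by limit comparison with Σ 1/k².

[-70/3, 28/3]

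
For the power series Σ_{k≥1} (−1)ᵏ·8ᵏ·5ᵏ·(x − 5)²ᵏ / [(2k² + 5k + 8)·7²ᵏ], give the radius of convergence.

R = 7√10/20

Apply the ratio test: |a_{k+1}| / |a_k| = [(2k² + 5k + 8)/(2(k+1)² + 5(k+1) + 8)] · 8·5/49, which tends to 40/49 as k → ∞.
Writing y = (x − 5)², the series in y has radius 49/40, so |x − 5| < √(49/40) and R = 7√10/20.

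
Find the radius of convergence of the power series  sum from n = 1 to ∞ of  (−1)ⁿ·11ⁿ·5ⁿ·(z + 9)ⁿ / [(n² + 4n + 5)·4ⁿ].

R = 4/55

By the ratio test, |a_{n+1}/a_n| = [(n² + 4n + 5)/((n+1)² + 4(n+1) + 5)] · 11·5/4 → 55/4.
The series converges when 55/4 · |z + 9| < 1, giving R = 4/55.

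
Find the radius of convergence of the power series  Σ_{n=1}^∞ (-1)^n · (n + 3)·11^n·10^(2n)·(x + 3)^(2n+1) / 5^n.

R = √55/110

The ratio of consecutive coefficients is [((n+1) + 3)/(n + 3)] · 11·100/5 → 220.
Since the exponent of (x + 3) increases by 2 each term, convergence requires |x + 3|² < 1/220, hence R = √55/110.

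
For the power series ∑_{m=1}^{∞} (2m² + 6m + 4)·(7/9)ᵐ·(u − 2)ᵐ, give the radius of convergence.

R = 9/7

Apply the ratio test: |a_{m+1}| / |a_m| = [(2(m+1)² + 6(m+1) + 4)/(2m² + 6m + 4)] · 7/9, which tends to 7/9 as m → ∞.
The series converges when 7/9 · |u − 2| < 1, giving R = 9/7.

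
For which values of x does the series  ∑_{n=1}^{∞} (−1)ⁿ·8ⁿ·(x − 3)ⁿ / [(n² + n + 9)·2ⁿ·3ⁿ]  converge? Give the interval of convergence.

[9/4, 15/4]

The ratio of consecutive coefficients is [(n² + n + 9)/((n+1)² + (n+1) + 9)] · 8/(2·3) → 4/3.
The series converges when 4/3 · |x − 3| < 1, giving R = 3/4.
Check x = 15/4: absolute convergence follows by limit comparison with Σ 1/n².
When x = 9/4, the series is dominated by a constant times Σ 1/n², which converges (p = 2 > 1).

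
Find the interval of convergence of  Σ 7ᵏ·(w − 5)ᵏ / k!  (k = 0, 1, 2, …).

(−∞, ∞)

By the ratio test, |a_{k+1}/a_k| = 7 · 1/(k+1) → 0.
Since the limit is 0 < 1 for every w, the series converges on all of ℝ and R = ∞.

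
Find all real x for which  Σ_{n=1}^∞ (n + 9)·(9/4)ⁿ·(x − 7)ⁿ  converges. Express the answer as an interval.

(59/9, 67/9)

Apply the ratio test: |a_{n+1}| / |a_n| = [((n+1) + 9)/(n + 9)] · 9/4, which tends to 9/4 as n → ∞.
Hence the series converges for |x − 7| < 1/(9/4) = 4/9, so the radius of convergence is 4/9.
Check x = 67/9: the terms have absolute value of order n, which does not tend to 0, so the series diverges by the divergence test.
Check x = 59/9: the terms have absolute value of order n, which does not tend to 0, so the series diverges by the divergence test.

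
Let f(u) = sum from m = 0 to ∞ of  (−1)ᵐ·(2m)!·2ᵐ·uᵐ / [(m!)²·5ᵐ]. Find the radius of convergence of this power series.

Ratio test: |a_{m+1}/a_m| = (2m+1)·(2m+2)/(m+1)² · 2/5 → 8/5 as m → ∞.
The series converges when 8/5 · |u| < 1, giving R = 5/8.

R = 5/8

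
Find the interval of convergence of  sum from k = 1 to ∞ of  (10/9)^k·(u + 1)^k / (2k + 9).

[-19/10, -1/10)

By the ratio test, |a_{k+1}/a_k| = [(2k + 9)/(2(k+1) + 9)] · 10/9 → 10/9.
Thus R = 1/(10/9) = 9/10.
When u = -1/10, the terms behave like c/k; limit comparison with the harmonic series gives divergence.
When u = -19/10, an alternating series whose terms decrease to 0 in absolute value, so it converges by the Leibniz criterion.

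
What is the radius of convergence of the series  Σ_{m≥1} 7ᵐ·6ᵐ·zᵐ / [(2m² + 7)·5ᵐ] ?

The ratio of consecutive coefficients is [(2m² + 7)/(2(m+1)² + 7)] · 7·6/5 → 42/5.
Hence the series converges for |z| < 1/(42/5) = 5/42, so the radius of convergence is 5/42.

R = 5/42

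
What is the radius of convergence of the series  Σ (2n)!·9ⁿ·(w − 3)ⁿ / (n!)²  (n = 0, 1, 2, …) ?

Apply the ratio test: |a_{n+1}| / |a_n| = (2n+1)·(2n+2)/(n+1)² · 9, which tends to 36 as n → ∞.
Thus R = 1/(36) = 1/36.

R = 1/36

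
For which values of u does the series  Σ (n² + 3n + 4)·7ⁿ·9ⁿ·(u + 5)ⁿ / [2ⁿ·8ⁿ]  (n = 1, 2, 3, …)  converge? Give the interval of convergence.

(-331/63, -299/63)

The ratio of consecutive coefficients is [((n+1)² + 3(n+1) + 4)/(n² + 3n + 4)] · 7·9/(2·8) → 63/16.
Convergence for |u + 5| · 63/16 < 1, i.e. |u + 5| < 16/63. So R = 16/63.
At u = -299/63: the n-th term does not approach 0; divergence by the term test.
Endpoint u = -331/63: the terms do not tend to 0, so the series diverges.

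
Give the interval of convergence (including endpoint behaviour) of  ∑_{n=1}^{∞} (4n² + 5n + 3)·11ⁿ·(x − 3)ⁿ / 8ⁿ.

(25/11, 41/11)

The ratio of consecutive coefficients is [(4(n+1)² + 5(n+1) + 3)/(4n² + 5n + 3)] · 11/8 → 11/8.
Convergence for |x − 3| · 11/8 < 1, i.e. |x − 3| < 8/11. So R = 8/11.
At x = 41/11: the terms have absolute value of order n², which does not tend to 0, so the series diverges by the divergence test.
When x = 25/11, the n-th term does not approach 0; divergence by the term test.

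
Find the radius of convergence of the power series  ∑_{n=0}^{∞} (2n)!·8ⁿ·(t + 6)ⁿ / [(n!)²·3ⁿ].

R = 3/32

The ratio of consecutive coefficients is (2n+1)·(2n+2)/(n+1)² · 8/3 → 32/3.
Hence the series converges for |t + 6| < 1/(32/3) = 3/32, so the radius of convergence is 3/32.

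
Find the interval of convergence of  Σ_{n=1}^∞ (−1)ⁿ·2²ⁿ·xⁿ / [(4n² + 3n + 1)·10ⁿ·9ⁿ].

Apply the ratio test: |a_{n+1}| / |a_n| = [(4n² + 3n + 1)/(4(n+1)² + 3(n+1) + 1)] · 4/(10·9), which tends to 2/45 as n → ∞.
Thus R = 1/(2/45) = 45/2.
When x = 45/2, the series is dominated by a constant times Σ 1/n², which converges (p = 2 > 1).
When x = -45/2, the series is dominated by a constant times Σ 1/n², which converges (p = 2 > 1).

[-45/2, 45/2]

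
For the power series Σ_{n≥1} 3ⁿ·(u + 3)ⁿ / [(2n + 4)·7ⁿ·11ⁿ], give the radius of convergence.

R = 77/3

Ratio test: |a_{n+1}/a_n| = [(2n + 4)/(2(n+1) + 4)] · 3/(7·11) → 3/77 as n → ∞.
Convergence for |u + 3| · 3/77 < 1, i.e. |u + 3| < 77/3. So R = 77/3.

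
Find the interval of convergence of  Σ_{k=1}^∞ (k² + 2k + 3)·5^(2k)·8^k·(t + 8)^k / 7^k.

Ratio test: |a_{k+1}/a_k| = [((k+1)² + 2(k+1) + 3)/(k² + 2k + 3)] · 25·8/7 → 200/7 as k → ∞.
Convergence for |t + 8| · 200/7 < 1, i.e. |t + 8| < 7/200. So R = 7/200.
Endpoint t = -1593/200: the terms do not tend to 0, so the series diverges.
At t = -1607/200: the terms do not tend to 0, so the series diverges.

(-1607/200, -1593/200)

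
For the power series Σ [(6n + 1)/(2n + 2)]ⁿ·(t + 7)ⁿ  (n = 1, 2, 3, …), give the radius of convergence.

R = 1/3

Applying the root test, |a_n|^(1/n) = (6n + 1)/(2n + 2) → 3.
Hence the series converges for |t + 7| < 1/(3) = 1/3, so the radius of convergence is 1/3.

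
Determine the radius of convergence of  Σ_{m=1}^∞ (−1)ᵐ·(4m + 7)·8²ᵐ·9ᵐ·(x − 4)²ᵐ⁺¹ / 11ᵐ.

The ratio of consecutive coefficients is [(4(m+1) + 7)/(4m + 7)] · 64·9/11 → 576/11.
Writing y = (x − 4)², the series in y has radius 11/576, so |x − 4| < √(11/576) and R = √11/24.

R = √11/24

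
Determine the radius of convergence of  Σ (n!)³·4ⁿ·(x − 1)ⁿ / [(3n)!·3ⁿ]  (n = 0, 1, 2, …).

R = 81/4

Apply the ratio test: |a_{n+1}| / |a_n| = (n+1)³/[(3n+1)·(3n+2)·(3n+3)] · 4/3, which tends to 4/81 as n → ∞.
Hence the series converges for |x − 1| < 1/(4/81) = 81/4, so the radius of convergence is 81/4.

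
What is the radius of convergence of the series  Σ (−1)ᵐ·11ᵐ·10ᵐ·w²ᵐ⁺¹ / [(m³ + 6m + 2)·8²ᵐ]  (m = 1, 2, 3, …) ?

R = 4√110/55

Apply the ratio test: |a_{m+1}| / |a_m| = [(m³ + 6m + 2)/((m+1)³ + 6(m+1) + 2)] · 11·10/64, which tends to 55/32 as m → ∞.
Writing y = w², the series in y has radius 32/55, so |w| < √(32/55) and R = 4√110/55.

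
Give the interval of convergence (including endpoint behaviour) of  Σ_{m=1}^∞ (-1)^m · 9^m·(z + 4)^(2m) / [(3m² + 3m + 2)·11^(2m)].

Ratio test: |a_{m+1}/a_m| = [(3m² + 3m + 2)/(3(m+1)² + 3(m+1) + 2)] · 9/121 → 9/121 as m → ∞.
Writing y = (z + 4)², the series in y has radius 121/9, so |z + 4| < √(121/9) = 11/3 and R = 11/3.
Check z = -1/3: the terms are on the order of 1/m², so the series converges absolutely by comparison with the p-series (p = 2 > 1).
At z = -23/3: absolute convergence follows by limit comparison with Σ 1/m².

[-23/3, -1/3]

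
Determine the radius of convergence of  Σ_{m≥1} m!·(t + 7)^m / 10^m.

R = 0

By the ratio test, |a_{m+1}/a_m| = (m+1) · 1/10 → ∞.
The ratio grows without bound, so the series diverges whenever (t + 7) ≠ 0; it converges only at t = -7. R = 0.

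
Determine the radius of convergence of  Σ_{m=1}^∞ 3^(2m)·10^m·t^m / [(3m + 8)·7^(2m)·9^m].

R = 49/10

By the ratio test, |a_{m+1}/a_m| = [(3m + 8)/(3(m+1) + 8)] · 9·10/(49·9) → 10/49.
Hence the series converges for |t| < 1/(10/49) = 49/10, so the radius of convergence is 49/10.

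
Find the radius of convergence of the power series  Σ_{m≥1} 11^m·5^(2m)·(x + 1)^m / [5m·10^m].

R = 2/55

Ratio test: |a_{m+1}/a_m| = [5m/5(m+1)] · 11·25/10 → 55/2 as m → ∞.
Convergence for |x + 1| · 55/2 < 1, i.e. |x + 1| < 2/55. So R = 2/55.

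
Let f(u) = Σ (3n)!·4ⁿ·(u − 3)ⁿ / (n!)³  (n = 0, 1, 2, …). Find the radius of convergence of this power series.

R = 1/108

Apply the ratio test: |a_{n+1}| / |a_n| = (3n+1)·(3n+2)·(3n+3)/(n+1)³ · 4, which tends to 108 as n → ∞.
Thus R = 1/(108) = 1/108.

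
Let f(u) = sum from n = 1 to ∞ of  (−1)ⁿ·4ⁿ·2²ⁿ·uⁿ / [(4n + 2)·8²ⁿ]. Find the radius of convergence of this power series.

R = 4

By the ratio test, |a_{n+1}/a_n| = [(4n + 2)/(4(n+1) + 2)] · 4·4/64 → 1/4.
Hence the series converges for |u| < 1/(1/4) = 4, so the radius of convergence is 4.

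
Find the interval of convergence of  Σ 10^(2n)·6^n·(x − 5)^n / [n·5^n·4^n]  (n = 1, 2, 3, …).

[149/30, 151/30)

The ratio of consecutive coefficients is [n/(n+1)] · 100·6/(5·4) → 30.
Thus R = 1/(30) = 1/30.
At x = 151/30: the terms behave like c/n; limit comparison with the harmonic series gives divergence.
Endpoint x = 149/30: an alternating series whose terms decrease to 0 in absolute value, so it converges by the Leibniz criterion.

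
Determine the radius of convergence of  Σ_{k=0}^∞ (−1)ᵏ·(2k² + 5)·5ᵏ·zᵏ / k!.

By the ratio test, |a_{k+1}/a_k| = (2(k+1)² + 5)/(2k² + 5) · 5 · 1/(k+1) → 0.
The limit is 0, so the series converges for all z; R = ∞.

R = ∞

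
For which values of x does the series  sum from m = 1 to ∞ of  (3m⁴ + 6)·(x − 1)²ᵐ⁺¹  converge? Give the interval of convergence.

(0, 2)

Apply the ratio test: |a_{m+1}| / |a_m| = (3(m+1)⁴ + 6)/(3m⁴ + 6), which tends to 1 as m → ∞.
Successive powers of (x − 1) differ by 2, so the series converges when |x − 1|² · 1 < 1, i.e. |x − 1| < √(1) = 1. So R = 1.
Check x = 2: the m-th term does not approach 0; divergence by the term test.
At x = 0: the terms do not tend to 0, so the series diverges.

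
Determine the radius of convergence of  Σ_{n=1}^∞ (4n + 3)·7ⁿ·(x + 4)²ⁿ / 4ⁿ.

R = 2√7/7

Ratio test: |a_{n+1}/a_n| = [(4(n+1) + 3)/(4n + 3)] · 7/4 → 7/4 as n → ∞.
Successive powers of (x + 4) differ by 2, so the series converges when |x + 4|² · 7/4 < 1, i.e. |x + 4| < √(4/7). So R = 2√7/7.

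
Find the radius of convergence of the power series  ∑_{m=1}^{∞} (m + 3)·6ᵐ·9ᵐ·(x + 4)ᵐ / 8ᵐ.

R = 4/27

Apply the ratio test: |a_{m+1}| / |a_m| = [((m+1) + 3)/(m + 3)] · 6·9/8, which tends to 27/4 as m → ∞.
The series converges when 27/4 · |x + 4| < 1, giving R = 4/27.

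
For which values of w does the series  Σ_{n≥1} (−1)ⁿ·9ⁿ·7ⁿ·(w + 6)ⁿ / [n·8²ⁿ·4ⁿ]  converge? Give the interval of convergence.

(-634/63, -122/63]

Ratio test: |a_{n+1}/a_n| = [n/(n+1)] · 9·7/(64·4) → 63/256 as n → ∞.
Thus R = 1/(63/256) = 256/63.
Check w = -122/63: the terms alternate in sign and decrease monotonically to 0 in absolute value (size ~ c/n), so the alternating series test gives convergence.
Endpoint w = -634/63: the terms behave like c/n; limit comparison with the harmonic series gives divergence.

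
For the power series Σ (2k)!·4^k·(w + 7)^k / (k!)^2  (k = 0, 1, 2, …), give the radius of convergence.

R = 1/16

The ratio of consecutive coefficients is (2k+1)·(2k+2)/(k+1)² · 4 → 16.
The series converges when 16 · |w + 7| < 1, giving R = 1/16.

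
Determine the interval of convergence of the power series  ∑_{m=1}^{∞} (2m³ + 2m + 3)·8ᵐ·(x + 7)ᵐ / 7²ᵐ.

(-105/8, -7/8)

Ratio test: |a_{m+1}/a_m| = [(2(m+1)³ + 2(m+1) + 3)/(2m³ + 2m + 3)] · 8/49 → 8/49 as m → ∞.
Thus R = 1/(8/49) = 49/8.
Endpoint x = -7/8: the terms do not tend to 0, so the series diverges.
Endpoint x = -105/8: the terms have absolute value of order m³, which does not tend to 0, so the series diverges by the divergence test.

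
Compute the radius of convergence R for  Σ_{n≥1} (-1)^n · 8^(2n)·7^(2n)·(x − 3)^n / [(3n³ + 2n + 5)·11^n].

R = 11/3136

By the ratio test, |a_{n+1}/a_n| = [(3n³ + 2n + 5)/(3(n+1)³ + 2(n+1) + 5)] · 64·49/11 → 3136/11.
Convergence for |x − 3| · 3136/11 < 1, i.e. |x − 3| < 11/3136. So R = 11/3136.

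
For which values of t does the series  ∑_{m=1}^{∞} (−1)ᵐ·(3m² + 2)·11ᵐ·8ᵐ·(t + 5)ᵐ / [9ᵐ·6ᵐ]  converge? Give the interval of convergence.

Apply the ratio test: |a_{m+1}| / |a_m| = [(3(m+1)² + 2)/(3m² + 2)] · 11·8/(9·6), which tends to 44/27 as m → ∞.
The series converges when 44/27 · |t + 5| < 1, giving R = 27/44.
Endpoint t = -193/44: the m-th term does not approach 0; divergence by the term test.
When t = -247/44, the m-th term does not approach 0; divergence by the term test.

(-247/44, -193/44)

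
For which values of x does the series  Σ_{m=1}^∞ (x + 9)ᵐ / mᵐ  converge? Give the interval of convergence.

(−∞, ∞)

Applying the root test, |a_m|^(1/m) = 1/m → 0.
The limit is 0 for every x, so R = ∞.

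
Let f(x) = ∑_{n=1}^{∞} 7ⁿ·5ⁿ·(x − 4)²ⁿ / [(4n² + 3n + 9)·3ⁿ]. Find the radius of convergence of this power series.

Ratio test: |a_{n+1}/a_n| = [(4n² + 3n + 9)/(4(n+1)² + 3(n+1) + 9)] · 7·5/3 → 35/3 as n → ∞.
Since the exponent of (x − 4) increases by 2 each term, convergence requires |x − 4|² < 3/35, hence R = √105/35.

R = √105/35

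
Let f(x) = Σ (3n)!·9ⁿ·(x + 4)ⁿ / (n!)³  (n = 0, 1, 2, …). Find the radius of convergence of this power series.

Ratio test: |a_{n+1}/a_n| = (3n+1)·(3n+2)·(3n+3)/(n+1)³ · 9 → 243 as n → ∞.
Hence the series converges for |x + 4| < 1/(243) = 1/243, so the radius of convergence is 1/243.

R = 1/243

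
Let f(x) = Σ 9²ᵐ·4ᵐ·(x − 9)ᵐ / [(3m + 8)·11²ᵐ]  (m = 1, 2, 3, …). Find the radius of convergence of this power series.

R = 121/324

The ratio of consecutive coefficients is [(3m + 8)/(3(m+1) + 8)] · 81·4/121 → 324/121.
The series converges when 324/121 · |x − 9| < 1, giving R = 121/324.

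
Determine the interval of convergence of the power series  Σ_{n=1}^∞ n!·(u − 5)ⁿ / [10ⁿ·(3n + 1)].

Apply the ratio test: |a_{n+1}| / |a_n| = (n+1) · 1/10 · (3n + 1)/(3(n+1) + 1), which tends to ∞ as n → ∞.
Since the ratio → ∞, the series diverges for every u ≠ 5, and R = 0.

{5}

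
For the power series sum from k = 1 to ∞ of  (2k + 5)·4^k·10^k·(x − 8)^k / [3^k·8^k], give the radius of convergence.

R = 3/5

By the ratio test, |a_{k+1}/a_k| = [(2(k+1) + 5)/(2k + 5)] · 4·10/(3·8) → 5/3.
Hence the series converges for |x − 8| < 1/(5/3) = 3/5, so the radius of convergence is 3/5.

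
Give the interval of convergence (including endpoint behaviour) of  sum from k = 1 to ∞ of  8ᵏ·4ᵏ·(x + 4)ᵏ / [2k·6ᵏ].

[-67/16, -61/16)

The ratio of consecutive coefficients is [2k/2(k+1)] · 8·4/6 → 16/3.
The series converges when 16/3 · |x + 4| < 1, giving R = 3/16.
At x = -61/16: the terms behave like c/k; limit comparison with the harmonic series gives divergence.
At x = -67/16: an alternating series whose terms decrease to 0 in absolute value, so it converges by the Leibniz criterion.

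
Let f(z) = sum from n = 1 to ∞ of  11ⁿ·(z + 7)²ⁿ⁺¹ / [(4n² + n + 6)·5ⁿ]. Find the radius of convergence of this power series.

Ratio test: |a_{n+1}/a_n| = [(4n² + n + 6)/(4(n+1)² + (n+1) + 6)] · 11/5 → 11/5 as n → ∞.
Writing y = (z + 7)², the series in y has radius 5/11, so |z + 7| < √(5/11) and R = √55/11.

R = √55/11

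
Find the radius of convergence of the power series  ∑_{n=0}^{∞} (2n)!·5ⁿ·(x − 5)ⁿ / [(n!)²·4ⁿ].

Ratio test: |a_{n+1}/a_n| = (2n+1)·(2n+2)/(n+1)² · 5/4 → 5 as n → ∞.
Convergence for |x − 5| · 5 < 1, i.e. |x − 5| < 1/5. So R = 1/5.

R = 1/5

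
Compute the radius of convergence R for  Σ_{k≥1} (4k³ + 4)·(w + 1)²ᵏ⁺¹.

By the ratio test, |a_{k+1}/a_k| = (4(k+1)³ + 4)/(4k³ + 4) → 1.
Since the exponent of (w + 1) increases by 2 each term, convergence requires |w + 1|² < 1, hence R = 1.

R = 1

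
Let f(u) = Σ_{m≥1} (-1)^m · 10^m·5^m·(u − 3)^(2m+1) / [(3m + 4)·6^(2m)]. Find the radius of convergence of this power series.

Apply the ratio test: |a_{m+1}| / |a_m| = [(3m + 4)/(3(m+1) + 4)] · 10·5/36, which tends to 25/18 as m → ∞.
Successive powers of (u − 3) differ by 2, so the series converges when |u − 3|² · 25/18 < 1, i.e. |u − 3| < √(18/25). So R = 3√2/5.

R = 3√2/5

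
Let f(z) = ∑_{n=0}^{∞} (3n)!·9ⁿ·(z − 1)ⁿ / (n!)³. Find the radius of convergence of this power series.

R = 1/243

Apply the ratio test: |a_{n+1}| / |a_n| = (3n+1)·(3n+2)·(3n+3)/(n+1)³ · 9, which tends to 243 as n → ∞.
Convergence for |z − 1| · 243 < 1, i.e. |z − 1| < 1/243. So R = 1/243.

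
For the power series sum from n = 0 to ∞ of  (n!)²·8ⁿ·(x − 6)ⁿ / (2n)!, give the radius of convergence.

By the ratio test, |a_{n+1}/a_n| = (n+1)²/[(2n+1)·(2n+2)] · 8 → 2.
Hence the series converges for |x − 6| < 1/(2) = 1/2, so the radius of convergence is 1/2.

R = 1/2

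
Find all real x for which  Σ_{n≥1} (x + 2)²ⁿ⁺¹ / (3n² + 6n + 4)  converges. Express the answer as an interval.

[-3, -1]

Apply the ratio test: |a_{n+1}| / |a_n| = (3n² + 6n + 4)/(3(n+1)² + 6(n+1) + 4), which tends to 1 as n → ∞.
Successive powers of (x + 2) differ by 2, so the series converges when |x + 2|² · 1 < 1, i.e. |x + 2| < √(1) = 1. So R = 1.
When x = -1, the series is dominated by a constant times Σ 1/n², which converges (p = 2 > 1).
At x = -3: absolute convergence follows by limit comparison with Σ 1/n².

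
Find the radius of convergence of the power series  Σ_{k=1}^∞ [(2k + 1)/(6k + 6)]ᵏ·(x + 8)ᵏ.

R = 3

Applying the root test, |a_k|^(1/k) = (2k + 1)/(6k + 6) → 1/3.
Thus R = 1/(1/3) = 3.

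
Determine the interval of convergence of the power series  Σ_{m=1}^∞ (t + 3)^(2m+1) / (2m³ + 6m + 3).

[-4, -2]

The ratio of consecutive coefficients is (2m³ + 6m + 3)/(2(m+1)³ + 6(m+1) + 3) → 1.
Since the exponent of (t + 3) increases by 2 each term, convergence requires |t + 3|² < 1, hence R = 1.
Endpoint t = -2: absolute convergence follows by limit comparison with Σ 1/m³.
When t = -4, the terms are on the order of 1/m³, so the series converges absolutely by comparison with the p-series (p = 3 > 1).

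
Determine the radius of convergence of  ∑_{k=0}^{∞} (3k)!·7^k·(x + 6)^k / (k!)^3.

Ratio test: |a_{k+1}/a_k| = (3k+1)·(3k+2)·(3k+3)/(k+1)³ · 7 → 189 as k → ∞.
Thus R = 1/(189) = 1/189.

R = 1/189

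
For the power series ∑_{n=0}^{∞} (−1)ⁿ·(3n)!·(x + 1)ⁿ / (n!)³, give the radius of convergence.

By the ratio test, |a_{n+1}/a_n| = (3n+1)·(3n+2)·(3n+3)/(n+1)³ → 27.
Thus R = 1/(27) = 1/27.

R = 1/27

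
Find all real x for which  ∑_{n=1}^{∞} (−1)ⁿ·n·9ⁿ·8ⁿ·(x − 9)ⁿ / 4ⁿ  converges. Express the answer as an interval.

Apply the ratio test: |a_{n+1}| / |a_n| = [(n+1)/n] · 9·8/4, which tends to 18 as n → ∞.
The series converges when 18 · |x − 9| < 1, giving R = 1/18.
At x = 163/18: the terms have absolute value of order n, which does not tend to 0, so the series diverges by the divergence test.
At x = 161/18: the n-th term does not approach 0; divergence by the term test.

(161/18, 163/18)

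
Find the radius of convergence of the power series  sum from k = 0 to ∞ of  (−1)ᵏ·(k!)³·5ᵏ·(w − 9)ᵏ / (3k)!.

Apply the ratio test: |a_{k+1}| / |a_k| = (k+1)³/[(3k+1)·(3k+2)·(3k+3)] · 5, which tends to 5/27 as k → ∞.
Thus R = 1/(5/27) = 27/5.

R = 27/5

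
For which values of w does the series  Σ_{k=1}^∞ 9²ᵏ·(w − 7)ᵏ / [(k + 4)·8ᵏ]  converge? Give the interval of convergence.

[559/81, 575/81)

By the ratio test, |a_{k+1}/a_k| = [(k + 4)/((k+1) + 4)] · 81/8 → 81/8.
Hence the series converges for |w − 7| < 1/(81/8) = 8/81, so the radius of convergence is 8/81.
At w = 575/81: the terms behave like c/k; limit comparison with the harmonic series gives divergence.
When w = 559/81, an alternating series whose terms decrease to 0 in absolute value, so it converges by the Leibniz criterion.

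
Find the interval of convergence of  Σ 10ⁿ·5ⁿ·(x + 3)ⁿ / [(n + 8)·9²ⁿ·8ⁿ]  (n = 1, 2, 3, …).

[-399/25, 249/25)

By the ratio test, |a_{n+1}/a_n| = [(n + 8)/((n+1) + 8)] · 10·5/(81·8) → 25/324.
Convergence for |x + 3| · 25/324 < 1, i.e. |x + 3| < 324/25. So R = 324/25.
Check x = 249/25: comparison with the harmonic series Σ 1/n shows the series diverges.
When x = -399/25, the terms alternate in sign and decrease monotonically to 0 in absolute value (size ~ c/n), so the alternating series test gives convergence.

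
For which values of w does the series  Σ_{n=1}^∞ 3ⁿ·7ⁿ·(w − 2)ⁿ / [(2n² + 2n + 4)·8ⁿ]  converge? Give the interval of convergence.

Apply the ratio test: |a_{n+1}| / |a_n| = [(2n² + 2n + 4)/(2(n+1)² + 2(n+1) + 4)] · 3·7/8, which tends to 21/8 as n → ∞.
Thus R = 1/(21/8) = 8/21.
When w = 50/21, the terms are on the order of 1/n², so the series converges absolutely by comparison with the p-series (p = 2 > 1).
At w = 34/21: the series is dominated by a constant times Σ 1/n², which converges (p = 2 > 1).

[34/21, 50/21]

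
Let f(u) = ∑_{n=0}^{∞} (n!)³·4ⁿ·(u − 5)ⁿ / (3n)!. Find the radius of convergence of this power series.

Ratio test: |a_{n+1}/a_n| = (n+1)³/[(3n+1)·(3n+2)·(3n+3)] · 4 → 4/27 as n → ∞.
Hence the series converges for |u − 5| < 1/(4/27) = 27/4, so the radius of convergence is 27/4.

R = 27/4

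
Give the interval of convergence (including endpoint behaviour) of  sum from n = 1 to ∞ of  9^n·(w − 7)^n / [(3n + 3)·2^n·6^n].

[17/3, 25/3)

The ratio of consecutive coefficients is [(3n + 3)/(3(n+1) + 3)] · 9/(2·6) → 3/4.
The series converges when 3/4 · |w − 7| < 1, giving R = 4/3.
When w = 25/3, the terms behave like c/n; limit comparison with the harmonic series gives divergence.
Check w = 17/3: the terms alternate in sign and decrease monotonically to 0 in absolute value (size ~ c/n), so the alternating series test gives convergence.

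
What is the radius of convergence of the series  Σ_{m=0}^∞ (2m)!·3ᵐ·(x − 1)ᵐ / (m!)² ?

Apply the ratio test: |a_{m+1}| / |a_m| = (2m+1)·(2m+2)/(m+1)² · 3, which tends to 12 as m → ∞.
The series converges when 12 · |x − 1| < 1, giving R = 1/12.

R = 1/12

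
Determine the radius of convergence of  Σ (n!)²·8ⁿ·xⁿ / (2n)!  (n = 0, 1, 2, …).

R = 1/2

Ratio test: |a_{n+1}/a_n| = (n+1)²/[(2n+1)·(2n+2)] · 8 → 2 as n → ∞.
Thus R = 1/(2) = 1/2.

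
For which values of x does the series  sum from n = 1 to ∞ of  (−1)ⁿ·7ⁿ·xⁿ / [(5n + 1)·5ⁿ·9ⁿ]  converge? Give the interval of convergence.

Ratio test: |a_{n+1}/a_n| = [(5n + 1)/(5(n+1) + 1)] · 7/(5·9) → 7/45 as n → ∞.
Thus R = 1/(7/45) = 45/7.
When x = 45/7, an alternating series whose terms decrease to 0 in absolute value, so it converges by the Leibniz criterion.
At x = -45/7: comparison with the harmonic series Σ 1/n shows the series diverges.

(-45/7, 45/7]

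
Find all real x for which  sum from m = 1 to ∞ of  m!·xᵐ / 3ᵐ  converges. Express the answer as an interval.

{0}

Ratio test: |a_{m+1}/a_m| = (m+1) · 1/3 → ∞ as m → ∞.
The ratio grows without bound, so the series diverges whenever x ≠ 0; it converges only at x = 0. R = 0.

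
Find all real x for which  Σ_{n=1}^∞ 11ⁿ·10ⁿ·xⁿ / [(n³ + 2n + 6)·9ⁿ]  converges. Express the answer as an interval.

By the ratio test, |a_{n+1}/a_n| = [(n³ + 2n + 6)/((n+1)³ + 2(n+1) + 6)] · 11·10/9 → 110/9.
Thus R = 1/(110/9) = 9/110.
Endpoint x = 9/110: the terms are on the order of 1/n³, so the series converges absolutely by comparison with the p-series (p = 3 > 1).
At x = -9/110: the terms are on the order of 1/n³, so the series converges absolutely by comparison with the p-series (p = 3 > 1).

[-9/110, 9/110]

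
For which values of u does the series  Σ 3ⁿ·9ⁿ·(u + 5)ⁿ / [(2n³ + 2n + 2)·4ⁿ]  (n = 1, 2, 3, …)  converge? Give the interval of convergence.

[-139/27, -131/27]

Apply the ratio test: |a_{n+1}| / |a_n| = [(2n³ + 2n + 2)/(2(n+1)³ + 2(n+1) + 2)] · 3·9/4, which tends to 27/4 as n → ∞.
Convergence for |u + 5| · 27/4 < 1, i.e. |u + 5| < 4/27. So R = 4/27.
Check u = -131/27: absolute convergence follows by limit comparison with Σ 1/n³.
Check u = -139/27: the series is dominated by a constant times Σ 1/n³, which converges (p = 3 > 1).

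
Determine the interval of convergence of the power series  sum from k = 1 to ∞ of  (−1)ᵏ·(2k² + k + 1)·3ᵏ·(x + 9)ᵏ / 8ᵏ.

(-35/3, -19/3)

Apply the ratio test: |a_{k+1}| / |a_k| = [(2(k+1)² + (k+1) + 1)/(2k² + k + 1)] · 3/8, which tends to 3/8 as k → ∞.
Convergence for |x + 9| · 3/8 < 1, i.e. |x + 9| < 8/3. So R = 8/3.
Endpoint x = -19/3: the terms do not tend to 0, so the series diverges.
When x = -35/3, the k-th term does not approach 0; divergence by the term test.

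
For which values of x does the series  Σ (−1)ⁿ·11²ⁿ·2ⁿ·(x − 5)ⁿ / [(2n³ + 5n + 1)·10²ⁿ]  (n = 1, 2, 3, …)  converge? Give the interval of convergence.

[555/121, 655/121]

Ratio test: |a_{n+1}/a_n| = [(2n³ + 5n + 1)/(2(n+1)³ + 5(n+1) + 1)] · 121·2/100 → 121/50 as n → ∞.
The series converges when 121/50 · |x − 5| < 1, giving R = 50/121.
Check x = 655/121: absolute convergence follows by limit comparison with Σ 1/n³.
Check x = 555/121: the terms are on the order of 1/n³, so the series converges absolutely by comparison with the p-series (p = 3 > 1).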